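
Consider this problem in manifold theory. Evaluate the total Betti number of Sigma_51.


For Sigma_51: b_0 = 1, b_1 = 2g = 102, b_2 = 1.
Total = 1 + 102 + 1 = 104

104


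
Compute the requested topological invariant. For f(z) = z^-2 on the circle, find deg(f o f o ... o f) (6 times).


deg(f) = -2. Degree is multiplicative: deg(f^6) = (deg f)^6.
deg(f^6) = (-2)^6 = 64

64


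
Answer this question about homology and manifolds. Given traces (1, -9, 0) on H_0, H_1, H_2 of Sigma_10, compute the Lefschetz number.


L(f) = tr(f_0*) - tr(f_1*) + tr(f_2*).
= 1 - (-9) + (0)
= 10

10


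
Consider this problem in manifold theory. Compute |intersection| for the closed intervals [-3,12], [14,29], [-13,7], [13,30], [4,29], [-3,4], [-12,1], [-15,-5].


Intersection = [max(a_i), min(b_i)] = [14, -5].
Since 14 > -5, the intersection is empty.
Length = 0

0


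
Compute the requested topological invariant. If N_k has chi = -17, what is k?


chi = 2 - k for closed non-orientable surfaces with k crosscaps.
-17 = 2 - k
k = 2 - (-17) = 19

19


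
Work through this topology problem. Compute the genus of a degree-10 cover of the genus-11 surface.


For an n-sheeted cover: chi(E) = n * chi(B).
chi(Sigma_11) = 2 - 2*11 = -20.
chi(E) = 10 * (-20) = -200.
genus(E) = (2 - chi(E))/2 = (2 - (-200))/2 = 202/2 = 101

101


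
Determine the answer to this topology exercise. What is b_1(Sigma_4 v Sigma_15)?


For a wedge: H_1(A v B) = H_1(A) + H_1(B).
b_1(Sigma_4) = 8, b_1(Sigma_15) = 30.
b_1 = 8 + 30 = 38

38


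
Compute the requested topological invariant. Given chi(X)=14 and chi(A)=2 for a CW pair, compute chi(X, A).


Relative Euler characteristic: chi(X, A) = chi(X) - chi(A).
= 14 - (2) = 12

12


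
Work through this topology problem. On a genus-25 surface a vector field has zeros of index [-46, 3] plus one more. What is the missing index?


Poincare-Hopf: sum of indices = chi(M).
chi(Sigma_25) = 2 - 2*25 = -48.
Sum of known indices = -43.
x = chi - (sum known) = -48 - (-43) = -5

-5


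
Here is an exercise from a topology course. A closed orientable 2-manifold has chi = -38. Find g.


chi = 2 - 2g for closed orientable surfaces.
-38 = 2 - 2g
2g = 2 - (-38) = 40
g = 20

20


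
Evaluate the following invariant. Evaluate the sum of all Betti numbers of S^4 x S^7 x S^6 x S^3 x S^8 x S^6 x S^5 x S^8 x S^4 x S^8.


Total Betti number is multiplicative under products.
Each S^d (d>=1) has total Betti number 2.
There are 10 sphere factors.
Total = 2^10 = 1024

1024


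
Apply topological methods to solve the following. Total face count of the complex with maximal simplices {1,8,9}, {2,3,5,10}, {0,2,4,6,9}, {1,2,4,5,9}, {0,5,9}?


Each maximal simplex on m vertices has 2^m - 1 nonempty faces.
Take the union (dedupe shared faces).
Total distinct faces = 73

73


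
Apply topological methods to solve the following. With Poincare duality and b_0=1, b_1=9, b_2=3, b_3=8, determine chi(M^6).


By Poincare duality b_k = b_{6-k}, so full Betti numbers: b_0=1, b_1=9, b_2=3, b_3=8, b_4=3, b_5=9, b_6=1.
chi = sum (-1)^k b_k = -18

-18


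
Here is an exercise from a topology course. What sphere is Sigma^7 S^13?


Each suspension raises dimension by 1: Sigma S^n = S^{n+1}.
Sigma^7 S^13 = S^{13+7} = S^20

20


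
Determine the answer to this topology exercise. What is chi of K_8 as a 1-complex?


K_8: V = 8, E = C(8,2) = 28.
chi = V - E = 8 - 28 = -20

-20


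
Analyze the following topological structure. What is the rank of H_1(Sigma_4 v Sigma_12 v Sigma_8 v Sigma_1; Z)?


For a wedge X v Y: reduced H_k(X v Y) = H_k(X) + H_k(Y).
Each Sigma_g contributes b_1 = 2g.
b_1 = 8 + 24 + 16 + 2 = 50

50


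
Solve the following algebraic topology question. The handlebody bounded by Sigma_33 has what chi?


A genus-g handlebody deformation retracts to a wedge of g circles.
chi(vee_g S^1) = 1 - g.
chi(H_33) = 1 - 33 = -32

-32


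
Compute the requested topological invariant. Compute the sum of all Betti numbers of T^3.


b_k(T^3) = C(3,k), so the sum over k is sum_k C(3,k) = 2^3.
Total = 2^3 = 8

8


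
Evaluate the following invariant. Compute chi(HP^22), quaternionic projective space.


HP^22 has one cell in each dimension 0, 4, ..., 4*22 (22+1 cells, all even-dim).
chi = 22 + 1 = 23

23


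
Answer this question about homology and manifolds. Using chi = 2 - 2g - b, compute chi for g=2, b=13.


For a compact orientable surface with genus g and b boundary components: chi = 2 - 2g - b.
chi = 2 - 2*2 - 13 = 2 - 4 - 13 = -15

-15


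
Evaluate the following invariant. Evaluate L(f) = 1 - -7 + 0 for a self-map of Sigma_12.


L(f) = tr(f_0*) - tr(f_1*) + tr(f_2*).
= 1 - (-7) + (0)
= 8

8


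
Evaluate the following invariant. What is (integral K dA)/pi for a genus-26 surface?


Gauss-Bonnet: integral K dA = 2*pi*chi(M).
chi(Sigma_26) = 2 - 2*26 = -50.
(integral K dA)/pi = 2*chi = 2*(-50) = -100

-100


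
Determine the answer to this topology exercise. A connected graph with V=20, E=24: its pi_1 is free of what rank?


For a connected graph: rank(pi_1) = b_1 = E - V + 1 = 1 - chi.
chi = V - E = 20 - 24 = -4.
rank = 1 - (-4) = 24 - 20 + 1 = 5

5


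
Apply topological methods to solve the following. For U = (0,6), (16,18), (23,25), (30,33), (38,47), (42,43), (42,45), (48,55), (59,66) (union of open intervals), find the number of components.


Sort and merge overlapping open intervals.
Merged: (0,6), (16,18), (23,25), (30,33), (38,47), (48,55), (59,66).
Number of components = 7

7


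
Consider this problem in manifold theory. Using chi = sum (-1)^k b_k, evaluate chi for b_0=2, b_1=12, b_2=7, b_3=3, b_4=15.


chi = sum_k (-1)^k b_k.
= (2) + (-12) + (7) + (-3) + (15)
= 9

9


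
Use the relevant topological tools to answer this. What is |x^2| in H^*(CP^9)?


|x| = 2 in H^*(CP^n).
|x^2| = 2 * |x| = 2 * 2 = 4

4


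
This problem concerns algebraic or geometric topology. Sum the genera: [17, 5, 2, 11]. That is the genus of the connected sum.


Genus is additive under connected sum of orientable surfaces.
g = 17 + 5 + 2 + 11 = 35

35


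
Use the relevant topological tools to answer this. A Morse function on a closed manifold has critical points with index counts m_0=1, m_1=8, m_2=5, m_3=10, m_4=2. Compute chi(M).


Morse theory: chi(M) = sum_k (-1)^k m_k where m_k = #(index-k critical points).
= (1) + (-8) + (5) + (-10) + (2) = -10

-10


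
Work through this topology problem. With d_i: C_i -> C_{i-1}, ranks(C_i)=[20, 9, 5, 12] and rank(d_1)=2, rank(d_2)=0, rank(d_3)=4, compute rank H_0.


rank H_k = rank(ker d_k) - rank(im d_{k+1}).
rank(ker d_0) = rank(C_0) - rank(d_0) = 20 - 0 = 20.
rank(im d_{0+1}) = 2.
rank H_0 = 20 - 2 = 18

18


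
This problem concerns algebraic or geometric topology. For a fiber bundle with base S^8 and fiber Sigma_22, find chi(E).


chi(S^8) = 2 (n even), chi(Sigma_22) = 2 - 2*22 = -42.
chi(E) = 2 * (-42) = -84

-84


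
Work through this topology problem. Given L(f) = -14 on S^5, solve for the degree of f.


L(f) = 1 + (-1)^5 deg(f) on S^5.
-14 = 1 + (-1)^5 * deg(f)
(-1)^5 * deg(f) = -15
deg(f) = 15

15


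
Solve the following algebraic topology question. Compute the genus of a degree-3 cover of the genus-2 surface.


For an n-sheeted cover: chi(E) = n * chi(B).
chi(Sigma_2) = 2 - 2*2 = -2.
chi(E) = 3 * (-2) = -6.
genus(E) = (2 - chi(E))/2 = (2 - (-6))/2 = 8/2 = 4

4


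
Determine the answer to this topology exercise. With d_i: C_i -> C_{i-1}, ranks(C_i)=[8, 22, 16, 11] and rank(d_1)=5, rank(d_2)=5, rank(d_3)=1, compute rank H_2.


rank H_k = rank(ker d_k) - rank(im d_{k+1}).
rank(ker d_2) = rank(C_2) - rank(d_2) = 16 - 5 = 11.
rank(im d_{2+1}) = 1.
rank H_2 = 11 - 1 = 10

10


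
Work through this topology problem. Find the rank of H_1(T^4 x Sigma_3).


pi_1(A x B) = pi_1(A) x pi_1(B); rank of abelianization = b_1.
b_1(T^4) = 4, b_1(Sigma_3) = 2*3 = 6.
b_1(product) = 4 + 6 = 10

10


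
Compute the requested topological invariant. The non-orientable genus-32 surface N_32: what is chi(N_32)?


For a non-orientable closed surface with k crosscaps: chi = 2 - k.
Here k = 32.
chi = 2 - 32 = -30

-30


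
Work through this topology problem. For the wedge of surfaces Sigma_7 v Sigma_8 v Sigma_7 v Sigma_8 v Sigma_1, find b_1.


For a wedge X v Y: reduced H_k(X v Y) = H_k(X) + H_k(Y).
Each Sigma_g contributes b_1 = 2g.
b_1 = 14 + 16 + 14 + 16 + 2 = 62

62


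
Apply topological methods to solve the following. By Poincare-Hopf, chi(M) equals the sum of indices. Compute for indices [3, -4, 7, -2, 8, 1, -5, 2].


Poincare-Hopf: chi(M) = sum of indices of zeros.
chi = (3) + (-4) + (7) + (-2) + (8) + (1) + (-5) + (2) = 10

10


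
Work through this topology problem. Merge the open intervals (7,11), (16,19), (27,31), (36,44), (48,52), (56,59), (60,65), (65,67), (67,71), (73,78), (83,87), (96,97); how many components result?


Sort and merge overlapping open intervals.
Merged: (7,11), (16,19), (27,31), (36,44), (48,52), (56,59), (60,65), (65,67), (67,71), (73,78), (83,87), (96,97).
Number of components = 12

12


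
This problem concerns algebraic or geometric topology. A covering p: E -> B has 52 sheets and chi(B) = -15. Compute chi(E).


For a finite covering: chi(E) = (number of sheets) * chi(B).
chi(E) = 52 * (-15) = -780

-780


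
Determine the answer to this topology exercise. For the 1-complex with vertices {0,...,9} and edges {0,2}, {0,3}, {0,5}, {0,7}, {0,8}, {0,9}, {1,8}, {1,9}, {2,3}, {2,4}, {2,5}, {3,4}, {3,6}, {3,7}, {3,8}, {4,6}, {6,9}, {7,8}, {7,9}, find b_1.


b_1 = E - V + (number of components).
E = 19, V = 10, components = 1.
b_1 = 19 - 10 + 1 = 10

10


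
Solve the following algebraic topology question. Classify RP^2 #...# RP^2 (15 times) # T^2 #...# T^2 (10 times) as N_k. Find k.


Since a >= 1, the sum is non-orientable; each T^2 can be replaced by RP^2 # RP^2 (since T^2#RP^2 = 3RP^2).
Total crosscaps k = 15 + 2*10 = 35.
Check via chi: chi = 15*1 + 10*0 - (15+10-1)*2 = -33 = 2 - k = -33. Consistent.

35


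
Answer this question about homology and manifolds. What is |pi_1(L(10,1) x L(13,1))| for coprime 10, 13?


pi_1(X x Y) = pi_1(X) x pi_1(Y).
pi_1(L(10,1)) = Z/10, pi_1(L(13,1)) = Z/13.
|Z/10 x Z/13| = 10 * 13 = 130

130


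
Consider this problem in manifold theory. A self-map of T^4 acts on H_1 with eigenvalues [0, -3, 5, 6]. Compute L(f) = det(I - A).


For a torus self-map: L(f) = det(I - A) where A acts on H_1.
L(f) = (1-0) * (1--3) * (1-5) * (1-6) = 1 * 4 * -4 * -5 = 80

80


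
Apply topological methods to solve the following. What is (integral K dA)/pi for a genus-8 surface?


Gauss-Bonnet: integral K dA = 2*pi*chi(M).
chi(Sigma_8) = 2 - 2*8 = -14.
(integral K dA)/pi = 2*chi = 2*(-14) = -28

-28


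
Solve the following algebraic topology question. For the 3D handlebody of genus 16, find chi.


A genus-g handlebody deformation retracts to a wedge of g circles.
chi(vee_g S^1) = 1 - g.
chi(H_16) = 1 - 16 = -15

-15


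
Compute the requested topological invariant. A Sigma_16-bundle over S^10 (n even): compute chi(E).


chi(S^10) = 2 (n even), chi(Sigma_16) = 2 - 2*16 = -30.
chi(E) = 2 * (-30) = -60

-60


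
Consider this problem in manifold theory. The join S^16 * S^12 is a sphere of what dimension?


Join of spheres: S^m * S^n = S^{m+n+1}.
dim = 16 + 12 + 1 = 29

29


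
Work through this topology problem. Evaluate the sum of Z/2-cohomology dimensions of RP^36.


H^k(RP^36; Z/2) = Z/2 for each 0 <= k <= 36.
Total dimension = 36 + 1 = 37

37


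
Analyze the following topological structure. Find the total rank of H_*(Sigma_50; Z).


For Sigma_50: b_0 = 1, b_1 = 2g = 100, b_2 = 1.
Total = 1 + 100 + 1 = 102

102


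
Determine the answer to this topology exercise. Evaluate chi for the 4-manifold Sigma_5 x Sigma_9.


chi(Sigma_5) = 2 - 2*5 = -8
chi(Sigma_9) = 2 - 2*9 = -16
chi(product) = (-8) * (-16) = 128

128


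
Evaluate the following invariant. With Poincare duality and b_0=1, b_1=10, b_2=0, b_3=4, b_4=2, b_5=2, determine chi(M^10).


By Poincare duality b_k = b_{10-k}, so full Betti numbers: b_0=1, b_1=10, b_2=0, b_3=4, b_4=2, b_5=2, b_6=2, b_7=4, b_8=0, b_9=10, b_10=1.
chi = sum (-1)^k b_k = -24

-24


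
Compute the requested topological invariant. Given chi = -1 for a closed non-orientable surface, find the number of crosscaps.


chi = 2 - k for closed non-orientable surfaces with k crosscaps.
-1 = 2 - k
k = 2 - (-1) = 3

3


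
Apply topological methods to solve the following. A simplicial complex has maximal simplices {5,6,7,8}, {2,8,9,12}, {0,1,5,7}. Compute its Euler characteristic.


Enumerate all faces; f-vector: f_0=9, f_1=17, f_2=12, f_3=3.
chi = sum (-1)^k f_k = 1

1


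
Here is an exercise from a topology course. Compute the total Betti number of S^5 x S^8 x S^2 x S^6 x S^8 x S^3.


Total Betti number is multiplicative under products.
Each S^d (d>=1) has total Betti number 2.
There are 6 sphere factors.
Total = 2^6 = 64

64


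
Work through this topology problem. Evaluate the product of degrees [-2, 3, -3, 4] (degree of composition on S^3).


Degree is multiplicative: deg(composition) = product of degrees.
= (-2) * (3) * (-3) * (4) = 72

72


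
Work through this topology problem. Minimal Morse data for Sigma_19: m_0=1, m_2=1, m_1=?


A perfect Morse function has m_k = b_k.
For Sigma_19: b_0=1, b_1=2g=38, b_2=1.
Saddles m_1 = 2g = 38

38


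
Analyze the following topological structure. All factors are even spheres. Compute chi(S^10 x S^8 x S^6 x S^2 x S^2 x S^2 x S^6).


chi is multiplicative: chi(X x Y) = chi(X) chi(Y).
Each even-dim sphere has chi = 2. There are 7 factors.
chi = 2^7 = 128

128


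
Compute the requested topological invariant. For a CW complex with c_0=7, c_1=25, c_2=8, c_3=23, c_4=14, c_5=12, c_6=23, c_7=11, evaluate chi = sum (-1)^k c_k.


chi = sum_k (-1)^k c_k.
= (-1)^0*7 + (-1)^1*25 + (-1)^2*8 + (-1)^3*23 + (-1)^4*14 + (-1)^5*12 + (-1)^6*23 + (-1)^7*11
= (7) + (-25) + (8) + (-23) + (14) + (-12) + (23) + (-11)
= -19

-19


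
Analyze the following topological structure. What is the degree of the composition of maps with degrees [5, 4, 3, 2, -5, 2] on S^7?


Degree is multiplicative: deg(composition) = product of degrees.
= (5) * (4) * (3) * (2) * (-5) * (2) = -1200

-1200


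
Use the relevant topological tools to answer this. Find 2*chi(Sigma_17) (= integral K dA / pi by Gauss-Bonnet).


Gauss-Bonnet: integral K dA = 2*pi*chi(M).
chi(Sigma_17) = 2 - 2*17 = -32.
(integral K dA)/pi = 2*chi = 2*(-32) = -64

-64


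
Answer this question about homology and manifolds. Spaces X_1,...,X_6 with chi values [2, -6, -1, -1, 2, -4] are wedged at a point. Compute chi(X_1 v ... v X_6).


chi(A v B) = chi(A) + chi(B) - 1 (one point identified).
For 6 spaces: chi = (sum chi_i) - (6 - 1).
sum = -8; chi = -8 - 5 = -13

-13


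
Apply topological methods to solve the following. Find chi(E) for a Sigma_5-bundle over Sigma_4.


For a fiber bundle F -> E -> B (with CW structure): chi(E) = chi(B) * chi(F).
chi(Sigma_4) = -6, chi(Sigma_5) = -8.
chi(E) = (-6) * (-8) = 48

48


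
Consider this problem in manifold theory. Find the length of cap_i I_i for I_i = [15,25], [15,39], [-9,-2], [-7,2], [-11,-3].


Intersection = [max(a_i), min(b_i)] = [15, -3].
Since 15 > -3, the intersection is empty.
Length = 0

0


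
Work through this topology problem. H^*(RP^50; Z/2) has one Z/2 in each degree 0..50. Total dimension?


H^k(RP^50; Z/2) = Z/2 for each 0 <= k <= 50.
Total dimension = 50 + 1 = 51

51


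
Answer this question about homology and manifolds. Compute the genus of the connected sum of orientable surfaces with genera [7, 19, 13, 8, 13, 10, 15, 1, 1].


Genus is additive under connected sum of orientable surfaces.
g = 7 + 19 + 13 + 8 + 13 + 10 + 15 + 1 + 1 = 87

87


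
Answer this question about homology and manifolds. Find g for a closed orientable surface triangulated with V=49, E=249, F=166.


chi = V - E + F = 49 - 249 + 166 = -34
For orientable closed surface: chi = 2 - 2g, so g = (2 - chi)/2.
g = (2 - (-34)) / 2 = 36 / 2 = 18

18


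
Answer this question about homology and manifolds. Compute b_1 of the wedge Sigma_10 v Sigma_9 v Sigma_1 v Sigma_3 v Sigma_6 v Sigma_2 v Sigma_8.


For a wedge X v Y: reduced H_k(X v Y) = H_k(X) + H_k(Y).
Each Sigma_g contributes b_1 = 2g.
b_1 = 20 + 18 + 2 + 6 + 12 + 4 + 16 = 78

78


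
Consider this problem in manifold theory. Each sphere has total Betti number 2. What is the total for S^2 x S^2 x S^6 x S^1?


Total Betti number is multiplicative under products.
Each S^d (d>=1) has total Betti number 2.
There are 4 sphere factors.
Total = 2^4 = 16

16


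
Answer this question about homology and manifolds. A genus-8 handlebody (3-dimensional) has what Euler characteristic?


A genus-g handlebody deformation retracts to a wedge of g circles.
chi(vee_g S^1) = 1 - g.
chi(H_8) = 1 - 8 = -7

-7


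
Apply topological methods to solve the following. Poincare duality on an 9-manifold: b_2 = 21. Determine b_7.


Poincare duality for closed orientable n-manifolds: b_k = b_{n-k}.
Here n = 9, so b_7 = b_2 = 21

21


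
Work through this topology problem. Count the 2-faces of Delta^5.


Delta^5 has 5+1 vertices. A 2-face is a choice of 2+1 vertices.
f_2 = C(5+1, 2+1) = C(6,3) = 20

20


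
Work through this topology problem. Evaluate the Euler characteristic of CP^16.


CP^16 has one cell in each even dimension 0, 2, ..., 2*16 (16+1 cells total).
All cells are even-dimensional, so chi = number of cells.
chi = 16 + 1 = 17

17


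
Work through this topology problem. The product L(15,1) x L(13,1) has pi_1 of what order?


pi_1(X x Y) = pi_1(X) x pi_1(Y).
pi_1(L(15,1)) = Z/15, pi_1(L(13,1)) = Z/13.
|Z/15 x Z/13| = 15 * 13 = 195

195


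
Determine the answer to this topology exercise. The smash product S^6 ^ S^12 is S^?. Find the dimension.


S^m ^ S^n = S^{m+n}.
k = 6 + 12 = 18

18


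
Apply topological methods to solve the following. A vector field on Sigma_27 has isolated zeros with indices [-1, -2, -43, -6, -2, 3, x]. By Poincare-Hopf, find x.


Poincare-Hopf: sum of indices = chi(M).
chi(Sigma_27) = 2 - 2*27 = -52.
Sum of known indices = -51.
x = chi - (sum known) = -52 - (-51) = -1

-1


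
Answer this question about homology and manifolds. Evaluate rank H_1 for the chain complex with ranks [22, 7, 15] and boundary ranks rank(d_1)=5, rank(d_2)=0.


rank H_k = rank(ker d_k) - rank(im d_{k+1}).
rank(ker d_1) = rank(C_1) - rank(d_1) = 7 - 5 = 2.
rank(im d_{1+1}) = 0.
rank H_1 = 2 - 0 = 2

2


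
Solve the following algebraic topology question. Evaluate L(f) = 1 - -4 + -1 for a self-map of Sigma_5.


L(f) = tr(f_0*) - tr(f_1*) + tr(f_2*).
= 1 - (-4) + (-1)
= 4

4


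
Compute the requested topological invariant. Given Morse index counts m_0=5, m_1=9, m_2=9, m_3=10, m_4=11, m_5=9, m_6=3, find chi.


Morse theory: chi(M) = sum_k (-1)^k m_k where m_k = #(index-k critical points).
= (5) + (-9) + (9) + (-10) + (11) + (-9) + (3) = 0

0


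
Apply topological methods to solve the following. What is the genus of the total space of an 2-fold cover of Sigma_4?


For an n-sheeted cover: chi(E) = n * chi(B).
chi(Sigma_4) = 2 - 2*4 = -6.
chi(E) = 2 * (-6) = -12.
genus(E) = (2 - chi(E))/2 = (2 - (-12))/2 = 14/2 = 7

7


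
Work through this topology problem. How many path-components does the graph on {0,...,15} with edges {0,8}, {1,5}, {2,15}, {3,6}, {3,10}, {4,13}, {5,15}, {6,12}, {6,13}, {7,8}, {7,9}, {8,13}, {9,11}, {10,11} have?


Run DFS/union-find over 16 vertices.
V = 16, E = 14.
Number of components = 3

3


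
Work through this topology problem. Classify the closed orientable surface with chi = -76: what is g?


chi = 2 - 2g for closed orientable surfaces.
-76 = 2 - 2g
2g = 2 - (-76) = 78
g = 39

39


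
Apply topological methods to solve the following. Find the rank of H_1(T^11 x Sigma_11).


pi_1(A x B) = pi_1(A) x pi_1(B); rank of abelianization = b_1.
b_1(T^11) = 11, b_1(Sigma_11) = 2*11 = 22.
b_1(product) = 11 + 22 = 33

33


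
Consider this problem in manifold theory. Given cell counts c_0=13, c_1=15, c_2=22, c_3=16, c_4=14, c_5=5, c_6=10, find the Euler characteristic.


chi = sum_k (-1)^k c_k.
= (-1)^0*13 + (-1)^1*15 + (-1)^2*22 + (-1)^3*16 + (-1)^4*14 + (-1)^5*5 + (-1)^6*10
= (13) + (-15) + (22) + (-16) + (14) + (-5) + (10)
= 23

23


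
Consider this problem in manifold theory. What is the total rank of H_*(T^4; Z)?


b_k(T^4) = C(4,k), so the sum over k is sum_k C(4,k) = 2^4.
Total = 2^4 = 16

16


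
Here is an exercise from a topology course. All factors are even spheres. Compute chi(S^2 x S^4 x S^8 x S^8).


chi is multiplicative: chi(X x Y) = chi(X) chi(Y).
Each even-dim sphere has chi = 2. There are 4 factors.
chi = 2^4 = 16

16


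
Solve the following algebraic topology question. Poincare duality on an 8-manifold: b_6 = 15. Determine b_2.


Poincare duality for closed orientable n-manifolds: b_k = b_{n-k}.
Here n = 8, so b_2 = b_6 = 15

15


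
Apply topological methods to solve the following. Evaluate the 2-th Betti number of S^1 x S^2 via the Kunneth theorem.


Each S^d has Poincare polynomial 1 + t^d.
The product S^1 x S^2 has Poincare polynomial prod(1+t^d_i).
Expanding: b_0=1, b_1=1, b_2=1, b_3=1.
b_2 = 1

1


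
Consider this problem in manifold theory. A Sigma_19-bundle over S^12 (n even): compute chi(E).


chi(S^12) = 2 (n even), chi(Sigma_19) = 2 - 2*19 = -36.
chi(E) = 2 * (-36) = -72

-72


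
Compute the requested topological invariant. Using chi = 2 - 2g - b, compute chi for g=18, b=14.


For a compact orientable surface with genus g and b boundary components: chi = 2 - 2g - b.
chi = 2 - 2*18 - 14 = 2 - 36 - 14 = -48

-48


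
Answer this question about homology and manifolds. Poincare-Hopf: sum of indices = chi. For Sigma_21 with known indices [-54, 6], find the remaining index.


Poincare-Hopf: sum of indices = chi(M).
chi(Sigma_21) = 2 - 2*21 = -40.
Sum of known indices = -48.
x = chi - (sum known) = -40 - (-48) = 8

8


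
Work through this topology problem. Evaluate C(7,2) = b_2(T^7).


By the Kunneth formula, b_k(T^n) = C(n,k).
b_2(T^7) = C(7,2).
C(7,2) = 7!/(2!*5!) = 21

21


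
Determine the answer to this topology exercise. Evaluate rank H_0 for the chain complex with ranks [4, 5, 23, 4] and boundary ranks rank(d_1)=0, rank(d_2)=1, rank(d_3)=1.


rank H_k = rank(ker d_k) - rank(im d_{k+1}).
rank(ker d_0) = rank(C_0) - rank(d_0) = 4 - 0 = 4.
rank(im d_{0+1}) = 0.
rank H_0 = 4 - 0 = 4

4


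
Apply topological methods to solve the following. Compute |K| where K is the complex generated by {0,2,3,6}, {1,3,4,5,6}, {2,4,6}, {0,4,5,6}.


Each maximal simplex on m vertices has 2^m - 1 nonempty faces.
Take the union (dedupe shared faces).
Total distinct faces = 51

51


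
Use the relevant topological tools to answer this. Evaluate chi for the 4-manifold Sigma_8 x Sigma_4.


chi(Sigma_8) = 2 - 2*8 = -14
chi(Sigma_4) = 2 - 2*4 = -6
chi(product) = (-14) * (-6) = 84

84


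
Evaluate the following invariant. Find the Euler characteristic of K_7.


K_7: V = 7, E = C(7,2) = 21.
chi = V - E = 7 - 21 = -14

-14


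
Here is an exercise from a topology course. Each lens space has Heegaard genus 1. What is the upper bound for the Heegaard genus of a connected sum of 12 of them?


Heegaard genus satisfies g(A#B) <= g(A) + g(B).
Each lens space has g = 1.
Upper bound: 12 * 1 = 12

12


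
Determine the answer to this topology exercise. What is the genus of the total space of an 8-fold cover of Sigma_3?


For an n-sheeted cover: chi(E) = n * chi(B).
chi(Sigma_3) = 2 - 2*3 = -4.
chi(E) = 8 * (-4) = -32.
genus(E) = (2 - chi(E))/2 = (2 - (-32))/2 = 34/2 = 17

17


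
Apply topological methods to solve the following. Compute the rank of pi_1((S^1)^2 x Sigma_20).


pi_1(A x B) = pi_1(A) x pi_1(B); rank of abelianization = b_1.
b_1(T^2) = 2, b_1(Sigma_20) = 2*20 = 40.
b_1(product) = 2 + 40 = 42

42


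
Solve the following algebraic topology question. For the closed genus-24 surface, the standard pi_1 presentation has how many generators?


Standard presentation: pi_1(Sigma_g) = <a_1,b_1,...,a_g,b_g | [a_1,b_1]...[a_g,b_g] = 1>.
Number of generators = 2g = 2*24 = 48

48


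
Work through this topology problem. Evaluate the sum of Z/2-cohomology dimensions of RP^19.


H^k(RP^19; Z/2) = Z/2 for each 0 <= k <= 19.
Total dimension = 19 + 1 = 20

20


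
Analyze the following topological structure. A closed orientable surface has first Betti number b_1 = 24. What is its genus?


For a closed orientable surface: b_1 = 2g.
24 = 2g
g = 24 / 2 = 12

12


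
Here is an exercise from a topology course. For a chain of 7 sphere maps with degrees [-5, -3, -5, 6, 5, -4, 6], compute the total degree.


Degree is multiplicative: deg(composition) = product of degrees.
= (-5) * (-3) * (-5) * (6) * (5) * (-4) * (6) = 54000

54000


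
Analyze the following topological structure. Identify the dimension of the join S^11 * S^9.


Join of spheres: S^m * S^n = S^{m+n+1}.
dim = 11 + 9 + 1 = 21

21


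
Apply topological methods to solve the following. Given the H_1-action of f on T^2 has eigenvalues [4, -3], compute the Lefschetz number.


For a torus self-map: L(f) = det(I - A) where A acts on H_1.
L(f) = (1-4) * (1--3) = -3 * 4 = -12

-12


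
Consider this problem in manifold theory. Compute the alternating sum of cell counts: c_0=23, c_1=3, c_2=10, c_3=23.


chi = sum_k (-1)^k c_k.
= (-1)^0*23 + (-1)^1*3 + (-1)^2*10 + (-1)^3*23
= (23) + (-3) + (10) + (-23)
= 7

7


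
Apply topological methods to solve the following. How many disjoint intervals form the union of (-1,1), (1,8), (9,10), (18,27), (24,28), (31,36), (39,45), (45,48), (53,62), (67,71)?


Sort and merge overlapping open intervals.
Merged: (-1,1), (1,8), (9,10), (18,28), (31,36), (39,45), (45,48), (53,62), (67,71).
Number of components = 9

9


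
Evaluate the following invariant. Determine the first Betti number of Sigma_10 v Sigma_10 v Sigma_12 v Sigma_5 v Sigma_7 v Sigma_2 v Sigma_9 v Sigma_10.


For a wedge X v Y: reduced H_k(X v Y) = H_k(X) + H_k(Y).
Each Sigma_g contributes b_1 = 2g.
b_1 = 20 + 20 + 24 + 10 + 14 + 4 + 18 + 20 = 130

130


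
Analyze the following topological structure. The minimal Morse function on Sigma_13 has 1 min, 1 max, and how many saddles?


A perfect Morse function has m_k = b_k.
For Sigma_13: b_0=1, b_1=2g=26, b_2=1.
Saddles m_1 = 2g = 26

26


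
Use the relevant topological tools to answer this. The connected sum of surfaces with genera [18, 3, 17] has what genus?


Genus is additive under connected sum of orientable surfaces.
g = 18 + 3 + 17 = 38

38


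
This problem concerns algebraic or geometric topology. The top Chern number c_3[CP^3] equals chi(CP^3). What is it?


For any closed oriented manifold, <e(TM),[M]> = chi(M).
chi(CP^3) = 3+1 = 4

4


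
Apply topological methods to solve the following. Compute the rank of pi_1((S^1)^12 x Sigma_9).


pi_1(A x B) = pi_1(A) x pi_1(B); rank of abelianization = b_1.
b_1(T^12) = 12, b_1(Sigma_9) = 2*9 = 18.
b_1(product) = 12 + 18 = 30

30


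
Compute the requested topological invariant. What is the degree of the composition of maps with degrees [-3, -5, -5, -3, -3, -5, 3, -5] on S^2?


Degree is multiplicative: deg(composition) = product of degrees.
= (-3) * (-5) * (-5) * (-3) * (-3) * (-5) * (3) * (-5) = -50625

-50625


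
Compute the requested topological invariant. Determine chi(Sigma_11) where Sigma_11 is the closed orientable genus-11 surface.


For a closed orientable surface of genus g: chi = 2 - 2g.
Here g = 11.
chi = 2 - 2*11 = 2 - 22 = -20

-20


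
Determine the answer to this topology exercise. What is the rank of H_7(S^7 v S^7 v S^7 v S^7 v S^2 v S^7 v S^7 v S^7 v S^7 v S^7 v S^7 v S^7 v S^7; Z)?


For a wedge of spheres, H_k (k>0) is free on one generator per sphere of dimension k.
Spheres of dimension 7: count = 12.
b_7 = 12

12


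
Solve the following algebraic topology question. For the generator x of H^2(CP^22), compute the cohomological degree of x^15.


|x| = 2 in H^*(CP^n).
|x^15| = 15 * |x| = 15 * 2 = 30

30


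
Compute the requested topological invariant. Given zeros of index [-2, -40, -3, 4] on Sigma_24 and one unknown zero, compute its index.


Poincare-Hopf: sum of indices = chi(M).
chi(Sigma_24) = 2 - 2*24 = -46.
Sum of known indices = -41.
x = chi - (sum known) = -46 - (-41) = -5

-5


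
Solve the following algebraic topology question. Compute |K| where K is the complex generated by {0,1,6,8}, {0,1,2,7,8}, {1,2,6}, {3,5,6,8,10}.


Each maximal simplex on m vertices has 2^m - 1 nonempty faces.
Take the union (dedupe shared faces).
Total distinct faces = 69

69


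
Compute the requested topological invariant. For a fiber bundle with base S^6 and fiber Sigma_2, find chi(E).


chi(S^6) = 2 (n even), chi(Sigma_2) = 2 - 2*2 = -2.
chi(E) = 2 * (-2) = -4

-4


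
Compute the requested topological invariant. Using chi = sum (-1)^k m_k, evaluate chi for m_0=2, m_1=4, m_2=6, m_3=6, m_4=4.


Morse theory: chi(M) = sum_k (-1)^k m_k where m_k = #(index-k critical points).
= (2) + (-4) + (6) + (-6) + (4) = 2

2


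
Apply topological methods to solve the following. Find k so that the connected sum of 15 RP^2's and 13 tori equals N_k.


Since a >= 1, the sum is non-orientable; each T^2 can be replaced by RP^2 # RP^2 (since T^2#RP^2 = 3RP^2).
Total crosscaps k = 15 + 2*13 = 41.
Check via chi: chi = 15*1 + 13*0 - (15+13-1)*2 = -39 = 2 - k = -39. Consistent.

41


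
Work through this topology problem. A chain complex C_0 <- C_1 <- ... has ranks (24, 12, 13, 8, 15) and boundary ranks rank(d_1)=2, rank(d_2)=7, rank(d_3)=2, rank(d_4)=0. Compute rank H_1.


rank H_k = rank(ker d_k) - rank(im d_{k+1}).
rank(ker d_1) = rank(C_1) - rank(d_1) = 12 - 2 = 10.
rank(im d_{1+1}) = 7.
rank H_1 = 10 - 7 = 3

3


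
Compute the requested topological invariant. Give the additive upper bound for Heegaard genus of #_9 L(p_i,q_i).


Heegaard genus satisfies g(A#B) <= g(A) + g(B).
Each lens space has g = 1.
Upper bound: 9 * 1 = 9

9


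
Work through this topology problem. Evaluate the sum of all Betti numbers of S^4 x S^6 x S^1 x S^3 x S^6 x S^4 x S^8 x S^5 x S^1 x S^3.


Total Betti number is multiplicative under products.
Each S^d (d>=1) has total Betti number 2.
There are 10 sphere factors.
Total = 2^10 = 1024

1024


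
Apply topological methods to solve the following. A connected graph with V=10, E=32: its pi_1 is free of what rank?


For a connected graph: rank(pi_1) = b_1 = E - V + 1 = 1 - chi.
chi = V - E = 10 - 32 = -22.
rank = 1 - (-22) = 32 - 10 + 1 = 23

23


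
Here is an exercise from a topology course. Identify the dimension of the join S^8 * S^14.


Join of spheres: S^m * S^n = S^{m+n+1}.
dim = 8 + 14 + 1 = 23

23


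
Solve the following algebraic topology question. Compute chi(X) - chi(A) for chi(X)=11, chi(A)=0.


Relative Euler characteristic: chi(X, A) = chi(X) - chi(A).
= 11 - (0) = 11

11


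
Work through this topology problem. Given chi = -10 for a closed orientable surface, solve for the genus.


chi = 2 - 2g for closed orientable surfaces.
-10 = 2 - 2g
2g = 2 - (-10) = 12
g = 6

6


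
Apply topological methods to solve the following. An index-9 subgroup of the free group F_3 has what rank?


Nielsen-Schreier: an index-n subgroup of F_r is free of rank 1 + n(r-1).
Equivalently: chi(cover) = n*chi(base); chi(vee_r S^1) = 1 - 3 = -2.
chi(E) = 9*(-2) = -18; rank = 1 - chi(E) = 1 - (-18) = 19.
rank = 1 + 9*(3-1) = 1 + 18 = 19

19


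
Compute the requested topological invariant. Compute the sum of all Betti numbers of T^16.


b_k(T^16) = C(16,k), so the sum over k is sum_k C(16,k) = 2^16.
Total = 2^16 = 65536

65536


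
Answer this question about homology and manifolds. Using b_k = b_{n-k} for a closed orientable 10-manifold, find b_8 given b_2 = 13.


Poincare duality for closed orientable n-manifolds: b_k = b_{n-k}.
Here n = 10, so b_8 = b_2 = 13

13


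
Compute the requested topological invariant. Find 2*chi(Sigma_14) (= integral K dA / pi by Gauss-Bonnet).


Gauss-Bonnet: integral K dA = 2*pi*chi(M).
chi(Sigma_14) = 2 - 2*14 = -26.
(integral K dA)/pi = 2*chi = 2*(-26) = -52

-52


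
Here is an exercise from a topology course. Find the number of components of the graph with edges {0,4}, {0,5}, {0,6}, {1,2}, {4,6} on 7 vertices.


Run DFS/union-find over 7 vertices.
V = 7, E = 5.
Number of components = 3

3


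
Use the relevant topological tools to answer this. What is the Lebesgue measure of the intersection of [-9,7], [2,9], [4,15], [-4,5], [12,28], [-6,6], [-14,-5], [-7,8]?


Intersection = [max(a_i), min(b_i)] = [12, -5].
Since 12 > -5, the intersection is empty.
Length = 0

0


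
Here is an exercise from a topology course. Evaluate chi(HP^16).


HP^16 has one cell in each dimension 0, 4, ..., 4*16 (16+1 cells, all even-dim).
chi = 16 + 1 = 17

17


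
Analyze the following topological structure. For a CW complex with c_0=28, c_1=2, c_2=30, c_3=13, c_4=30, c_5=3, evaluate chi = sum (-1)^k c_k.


chi = sum_k (-1)^k c_k.
= (-1)^0*28 + (-1)^1*2 + (-1)^2*30 + (-1)^3*13 + (-1)^4*30 + (-1)^5*3
= (28) + (-2) + (30) + (-13) + (30) + (-3)
= 70

70


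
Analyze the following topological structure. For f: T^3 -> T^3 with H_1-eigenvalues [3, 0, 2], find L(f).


For a torus self-map: L(f) = det(I - A) where A acts on H_1.
L(f) = (1-3) * (1-0) * (1-2) = -2 * 1 * -1 = 2

2


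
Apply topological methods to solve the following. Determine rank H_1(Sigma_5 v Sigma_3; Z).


For a wedge: H_1(A v B) = H_1(A) + H_1(B).
b_1(Sigma_5) = 10, b_1(Sigma_3) = 6.
b_1 = 10 + 6 = 16

16


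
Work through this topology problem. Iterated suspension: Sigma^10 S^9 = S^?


Each suspension raises dimension by 1: Sigma S^n = S^{n+1}.
Sigma^10 S^9 = S^{9+10} = S^19

19


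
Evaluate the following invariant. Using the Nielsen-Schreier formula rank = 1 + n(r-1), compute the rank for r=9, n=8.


Nielsen-Schreier: an index-n subgroup of F_r is free of rank 1 + n(r-1).
Equivalently: chi(cover) = n*chi(base); chi(vee_r S^1) = 1 - 9 = -8.
chi(E) = 8*(-8) = -64; rank = 1 - chi(E) = 1 - (-64) = 65.
rank = 1 + 8*(9-1) = 1 + 64 = 65

65


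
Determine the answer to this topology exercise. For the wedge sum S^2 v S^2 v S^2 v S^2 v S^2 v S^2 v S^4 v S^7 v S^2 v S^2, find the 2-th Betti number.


For a wedge of spheres, H_k (k>0) is free on one generator per sphere of dimension k.
Spheres of dimension 2: count = 8.
b_2 = 8

8


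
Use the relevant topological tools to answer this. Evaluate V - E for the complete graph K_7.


K_7: V = 7, E = C(7,2) = 21.
chi = V - E = 7 - 21 = -14

-14


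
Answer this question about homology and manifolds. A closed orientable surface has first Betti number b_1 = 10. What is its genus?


For a closed orientable surface: b_1 = 2g.
10 = 2g
g = 10 / 2 = 5

5


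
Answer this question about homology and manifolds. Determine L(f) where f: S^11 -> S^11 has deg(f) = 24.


On S^11: L(f) = tr(f_0*) + (-1)^11 tr(f_11*) = 1 + (-1)^11 * deg(f).
L(f) = 1 + (-1)^11 * 24 = 1 + -24 = -23

-23


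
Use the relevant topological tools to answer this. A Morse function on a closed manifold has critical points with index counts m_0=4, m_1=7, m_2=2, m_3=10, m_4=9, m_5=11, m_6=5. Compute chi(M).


Morse theory: chi(M) = sum_k (-1)^k m_k where m_k = #(index-k critical points).
= (4) + (-7) + (2) + (-10) + (9) + (-11) + (5) = -8

-8


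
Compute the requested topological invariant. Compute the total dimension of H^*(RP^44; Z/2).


H^k(RP^44; Z/2) = Z/2 for each 0 <= k <= 44.
Total dimension = 44 + 1 = 45

45


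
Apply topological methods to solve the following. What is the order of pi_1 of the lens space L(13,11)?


pi_1(L(p,q)) = Z/pZ for any q coprime to p.
|pi_1(L(13,11))| = 13

13


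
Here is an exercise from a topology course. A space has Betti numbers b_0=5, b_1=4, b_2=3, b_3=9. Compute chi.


chi = sum_k (-1)^k b_k.
= (5) + (-4) + (3) + (-9)
= -5

-5


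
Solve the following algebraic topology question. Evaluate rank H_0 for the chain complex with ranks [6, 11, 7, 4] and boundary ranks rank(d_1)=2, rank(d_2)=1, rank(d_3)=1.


rank H_k = rank(ker d_k) - rank(im d_{k+1}).
rank(ker d_0) = rank(C_0) - rank(d_0) = 6 - 0 = 6.
rank(im d_{0+1}) = 2.
rank H_0 = 6 - 2 = 4

4


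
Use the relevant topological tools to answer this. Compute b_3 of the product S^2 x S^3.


Each S^d has Poincare polynomial 1 + t^d.
The product S^2 x S^3 has Poincare polynomial prod(1+t^d_i).
Expanding: b_0=1, b_2=1, b_3=1, b_5=1.
b_3 = 1

1


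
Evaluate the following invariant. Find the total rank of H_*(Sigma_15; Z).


For Sigma_15: b_0 = 1, b_1 = 2g = 30, b_2 = 1.
Total = 1 + 30 + 1 = 32

32


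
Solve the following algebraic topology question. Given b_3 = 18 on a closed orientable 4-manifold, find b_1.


Poincare duality for closed orientable n-manifolds: b_k = b_{n-k}.
Here n = 4, so b_1 = b_3 = 18

18


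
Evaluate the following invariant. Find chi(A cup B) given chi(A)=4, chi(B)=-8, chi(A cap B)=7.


chi(A cup B) = chi(A) + chi(B) - chi(A cap B)
= 4 + (-8) - (7)
= -11

-11


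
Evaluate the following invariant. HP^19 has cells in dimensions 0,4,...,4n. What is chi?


HP^19 has one cell in each dimension 0, 4, ..., 4*19 (19+1 cells, all even-dim).
chi = 19 + 1 = 20

20


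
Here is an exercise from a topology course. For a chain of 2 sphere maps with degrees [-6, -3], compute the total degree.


Degree is multiplicative: deg(composition) = product of degrees.
= (-6) * (-3) = 18

18


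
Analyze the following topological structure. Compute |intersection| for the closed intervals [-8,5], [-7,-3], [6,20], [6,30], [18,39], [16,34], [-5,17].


Intersection = [max(a_i), min(b_i)] = [18, -3].
Since 18 > -3, the intersection is empty.
Length = 0

0


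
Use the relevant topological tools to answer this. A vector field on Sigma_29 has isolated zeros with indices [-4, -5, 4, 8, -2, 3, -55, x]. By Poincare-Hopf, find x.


Poincare-Hopf: sum of indices = chi(M).
chi(Sigma_29) = 2 - 2*29 = -56.
Sum of known indices = -51.
x = chi - (sum known) = -56 - (-51) = -5

-5


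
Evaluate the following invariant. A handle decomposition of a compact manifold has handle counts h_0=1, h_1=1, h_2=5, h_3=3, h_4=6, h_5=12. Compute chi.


Handles of index k contribute (-1)^k to chi (same as CW cells).
chi = (1) + (-1) + (5) + (-3) + (6) + (-12) = -4

-4


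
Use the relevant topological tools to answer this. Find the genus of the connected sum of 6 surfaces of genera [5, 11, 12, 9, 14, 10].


Genus is additive under connected sum of orientable surfaces.
g = 5 + 11 + 12 + 9 + 14 + 10 = 61

61


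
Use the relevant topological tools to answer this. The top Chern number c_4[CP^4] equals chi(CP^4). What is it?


For any closed oriented manifold, <e(TM),[M]> = chi(M).
chi(CP^4) = 4+1 = 5

5


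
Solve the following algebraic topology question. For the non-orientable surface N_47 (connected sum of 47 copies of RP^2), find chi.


For a non-orientable closed surface with k crosscaps: chi = 2 - k.
Here k = 47.
chi = 2 - 47 = -45

-45


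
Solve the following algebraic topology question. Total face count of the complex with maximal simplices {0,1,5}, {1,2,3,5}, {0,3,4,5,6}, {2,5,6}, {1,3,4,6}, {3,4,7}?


Each maximal simplex on m vertices has 2^m - 1 nonempty faces.
Take the union (dedupe shared faces).
Total distinct faces = 57

57
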